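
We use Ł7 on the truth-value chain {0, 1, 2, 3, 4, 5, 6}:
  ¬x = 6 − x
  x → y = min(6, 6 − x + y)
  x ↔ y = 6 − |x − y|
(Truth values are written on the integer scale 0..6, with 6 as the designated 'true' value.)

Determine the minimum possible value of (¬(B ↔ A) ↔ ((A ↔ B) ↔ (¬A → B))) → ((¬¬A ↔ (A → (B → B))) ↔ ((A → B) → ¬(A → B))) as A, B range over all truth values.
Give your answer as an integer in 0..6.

Take A = 3, B = 6:
B ↔ A = 6 ↔ 3 = 3
¬(B ↔ A) = ¬3 = 3
A ↔ B = 3 ↔ 6 = 3
¬A = ¬3 = 3
¬A → B = 3 → 6 = 6
(A ↔ B) ↔ (¬A → B) = 3 ↔ 6 = 3
¬(B ↔ A) ↔ ((A ↔ B) ↔ (¬A → B)) = 3 ↔ 3 = 6
¬A = ¬3 = 3
¬¬A = ¬3 = 3
B → B = 6 → 6 = 6
A → (B → B) = 3 → 6 = 6
¬¬A ↔ (A → (B → B)) = 3 ↔ 6 = 3
A → B = 3 → 6 = 6
A → B = 3 → 6 = 6
¬(A → B) = ¬6 = 0
(A → B) → ¬(A → B) = 6 → 0 = 0
(¬¬A ↔ (A → (B → B))) ↔ ((A → B) → ¬(A → B)) = 3 ↔ 0 = 3
(¬(B ↔ A) ↔ ((A ↔ B) ↔ (¬A → B))) → ((¬¬A ↔ (A → (B → B))) ↔ ((A → B) → ¬(A → B))) = 6 → 3 = 3
No assignment yields a value below 3, so this is the minimum.

3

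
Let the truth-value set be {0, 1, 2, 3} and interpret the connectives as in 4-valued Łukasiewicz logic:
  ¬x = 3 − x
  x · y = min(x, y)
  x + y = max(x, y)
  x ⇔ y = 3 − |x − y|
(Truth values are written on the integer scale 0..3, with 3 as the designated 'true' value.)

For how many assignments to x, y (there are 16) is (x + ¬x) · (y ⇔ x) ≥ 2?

x = 0, y = 0 ↦ 3  ≥
x = 0, y = 1 ↦ 2  ≥
x = 0, y = 2 ↦ 1  <
x = 0, y = 3 ↦ 0  <
x = 1, y = 0 ↦ 2  ≥
x = 1, y = 1 ↦ 2  ≥
x = 1, y = 2 ↦ 2  ≥
x = 1, y = 3 ↦ 1  <
x = 2, y = 0 ↦ 1  <
x = 2, y = 1 ↦ 2  ≥
x = 2, y = 2 ↦ 2  ≥
x = 2, y = 3 ↦ 2  ≥
x = 3, y = 0 ↦ 0  <
x = 3, y = 1 ↦ 1  <
x = 3, y = 2 ↦ 2  ≥
x = 3, y = 3 ↦ 3  ≥
So 10 of the 16 assignments meet the threshold.

10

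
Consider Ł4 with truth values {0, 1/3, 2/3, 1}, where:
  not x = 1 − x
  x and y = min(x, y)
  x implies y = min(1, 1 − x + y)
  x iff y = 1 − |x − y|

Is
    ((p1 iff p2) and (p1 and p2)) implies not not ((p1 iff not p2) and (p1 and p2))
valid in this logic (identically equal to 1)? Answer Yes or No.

Counterexample: take p1 = 2/3, p2 = 1.
p1 iff p2 = 2/3 iff 1 = 2/3
p1 and p2 = 2/3 and 1 = 2/3
(p1 iff p2) and (p1 and p2) = 2/3 and 2/3 = 2/3
not p2 = not 1 = 0
p1 iff not p2 = 2/3 iff 0 = 1/3
p1 and p2 = 2/3 and 1 = 2/3
(p1 iff not p2) and (p1 and p2) = 1/3 and 2/3 = 1/3
not ((p1 iff not p2) and (p1 and p2)) = not 1/3 = 2/3
not not ((p1 iff not p2) and (p1 and p2)) = not 2/3 = 1/3
((p1 iff p2) and (p1 and p2)) implies not not ((p1 iff not p2) and (p1 and p2)) = 2/3 implies 1/3 = 2/3
This gives 2/3 ≠ 1.

No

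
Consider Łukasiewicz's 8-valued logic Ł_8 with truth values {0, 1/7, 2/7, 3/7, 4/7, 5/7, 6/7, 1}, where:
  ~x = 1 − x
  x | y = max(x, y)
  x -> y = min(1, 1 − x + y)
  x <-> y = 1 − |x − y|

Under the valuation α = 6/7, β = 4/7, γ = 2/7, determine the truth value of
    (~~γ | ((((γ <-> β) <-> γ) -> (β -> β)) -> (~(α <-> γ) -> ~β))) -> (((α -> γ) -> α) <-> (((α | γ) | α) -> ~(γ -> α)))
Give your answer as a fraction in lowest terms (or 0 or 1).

2/7

~γ = ~2/7 = 5/7
~~γ = ~5/7 = 2/7
γ <-> β = 2/7 <-> 4/7 = 5/7
(γ <-> β) <-> γ = 5/7 <-> 2/7 = 4/7
β -> β = 4/7 -> 4/7 = 1
((γ <-> β) <-> γ) -> (β -> β) = 4/7 -> 1 = 1
α <-> γ = 6/7 <-> 2/7 = 3/7
~(α <-> γ) = ~3/7 = 4/7
~β = ~4/7 = 3/7
~(α <-> γ) -> ~β = 4/7 -> 3/7 = 6/7
(((γ <-> β) <-> γ) -> (β -> β)) -> (~(α <-> γ) -> ~β) = 1 -> 6/7 = 6/7
~~γ | ((((γ <-> β) <-> γ) -> (β -> β)) -> (~(α <-> γ) -> ~β)) = 2/7 | 6/7 = 6/7
α -> γ = 6/7 -> 2/7 = 3/7
(α -> γ) -> α = 3/7 -> 6/7 = 1
α | γ = 6/7 | 2/7 = 6/7
(α | γ) | α = 6/7 | 6/7 = 6/7
γ -> α = 2/7 -> 6/7 = 1
~(γ -> α) = ~1 = 0
((α | γ) | α) -> ~(γ -> α) = 6/7 -> 0 = 1/7
((α -> γ) -> α) <-> (((α | γ) | α) -> ~(γ -> α)) = 1 <-> 1/7 = 1/7
(~~γ | ((((γ <-> β) <-> γ) -> (β -> β)) -> (~(α <-> γ) -> ~β))) -> (((α -> γ) -> α) <-> (((α | γ) | α) -> ~(γ -> α))) = 6/7 -> 1/7 = 2/7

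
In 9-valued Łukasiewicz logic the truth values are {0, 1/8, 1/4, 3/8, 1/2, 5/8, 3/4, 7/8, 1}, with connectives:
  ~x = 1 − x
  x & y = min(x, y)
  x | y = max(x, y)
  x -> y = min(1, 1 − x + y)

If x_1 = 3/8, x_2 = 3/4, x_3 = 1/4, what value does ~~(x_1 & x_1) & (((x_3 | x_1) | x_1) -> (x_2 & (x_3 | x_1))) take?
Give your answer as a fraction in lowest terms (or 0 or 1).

3/8

x_1 & x_1 = 3/8 & 3/8 = 3/8
~(x_1 & x_1) = ~3/8 = 5/8
~~(x_1 & x_1) = ~5/8 = 3/8
x_3 | x_1 = 1/4 | 3/8 = 3/8
(x_3 | x_1) | x_1 = 3/8 | 3/8 = 3/8
x_3 | x_1 = 1/4 | 3/8 = 3/8
x_2 & (x_3 | x_1) = 3/4 & 3/8 = 3/8
((x_3 | x_1) | x_1) -> (x_2 & (x_3 | x_1)) = 3/8 -> 3/8 = 1
~~(x_1 & x_1) & (((x_3 | x_1) | x_1) -> (x_2 & (x_3 | x_1))) = 3/8 & 1 = 3/8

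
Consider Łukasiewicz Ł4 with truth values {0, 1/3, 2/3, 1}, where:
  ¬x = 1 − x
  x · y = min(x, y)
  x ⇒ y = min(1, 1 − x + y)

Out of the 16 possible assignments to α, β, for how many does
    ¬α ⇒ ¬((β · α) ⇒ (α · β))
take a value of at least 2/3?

α = 0, β = 0 ↦ 0  <
α = 0, β = 1/3 ↦ 0  <
α = 0, β = 2/3 ↦ 0  <
α = 0, β = 1 ↦ 0  <
α = 1/3, β = 0 ↦ 1/3  <
α = 1/3, β = 1/3 ↦ 1/3  <
α = 1/3, β = 2/3 ↦ 1/3  <
α = 1/3, β = 1 ↦ 1/3  <
α = 2/3, β = 0 ↦ 2/3  ≥
α = 2/3, β = 1/3 ↦ 2/3  ≥
α = 2/3, β = 2/3 ↦ 2/3  ≥
α = 2/3, β = 1 ↦ 2/3  ≥
α = 1, β = 0 ↦ 1  ≥
α = 1, β = 1/3 ↦ 1  ≥
α = 1, β = 2/3 ↦ 1  ≥
α = 1, β = 1 ↦ 1  ≥
So 8 of the 16 assignments meet the threshold.

8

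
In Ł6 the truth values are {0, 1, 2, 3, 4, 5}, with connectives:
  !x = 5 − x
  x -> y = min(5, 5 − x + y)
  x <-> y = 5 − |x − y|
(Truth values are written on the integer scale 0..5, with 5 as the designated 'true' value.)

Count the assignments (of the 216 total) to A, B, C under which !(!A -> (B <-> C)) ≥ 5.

2

value 5: 2 assignments (counts)
value 4: 6 assignments
value 3: 12 assignments
value 2: 20 assignments
value 1: 30 assignments
value 0: 146 assignments
So 2 of the 216 assignments meet the threshold.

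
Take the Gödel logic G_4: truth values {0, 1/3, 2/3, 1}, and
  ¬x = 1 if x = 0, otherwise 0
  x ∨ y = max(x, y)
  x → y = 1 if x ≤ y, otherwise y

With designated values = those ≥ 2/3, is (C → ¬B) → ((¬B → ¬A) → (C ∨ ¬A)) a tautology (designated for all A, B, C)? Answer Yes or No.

Counterexample: take A = 1/3, B = 1/3, C = 0.
¬B = ¬1/3 = 0
C → ¬B = 0 → 0 = 1
¬B = ¬1/3 = 0
¬A = ¬1/3 = 0
¬B → ¬A = 0 → 0 = 1
¬A = ¬1/3 = 0
C ∨ ¬A = 0 ∨ 0 = 0
(¬B → ¬A) → (C ∨ ¬A) = 1 → 0 = 0
(C → ¬B) → ((¬B → ¬A) → (C ∨ ¬A)) = 1 → 0 = 0
This gives 0, which is below 2/3.

No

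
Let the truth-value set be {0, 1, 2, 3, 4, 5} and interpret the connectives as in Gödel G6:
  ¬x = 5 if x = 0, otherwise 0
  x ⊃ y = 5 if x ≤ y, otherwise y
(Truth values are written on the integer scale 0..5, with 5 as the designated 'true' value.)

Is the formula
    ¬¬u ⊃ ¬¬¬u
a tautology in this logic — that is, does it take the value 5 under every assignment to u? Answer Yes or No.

No

Counterexample: take u = 1.
¬u = ¬1 = 0
¬¬u = ¬0 = 5
¬¬u = ¬0 = 5
¬¬¬u = ¬5 = 0
¬¬u ⊃ ¬¬¬u = 5 ⊃ 0 = 0
This gives 0 ≠ 5.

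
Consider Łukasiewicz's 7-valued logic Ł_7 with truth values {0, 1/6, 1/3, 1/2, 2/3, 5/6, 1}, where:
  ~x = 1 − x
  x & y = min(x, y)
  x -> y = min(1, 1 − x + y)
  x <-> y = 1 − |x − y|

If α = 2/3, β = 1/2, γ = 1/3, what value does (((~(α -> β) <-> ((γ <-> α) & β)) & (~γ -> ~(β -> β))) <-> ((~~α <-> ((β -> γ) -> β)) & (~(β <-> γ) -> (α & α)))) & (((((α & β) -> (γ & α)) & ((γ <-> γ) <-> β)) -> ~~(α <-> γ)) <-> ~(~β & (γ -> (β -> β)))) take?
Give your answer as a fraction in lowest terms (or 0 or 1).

1/3

α -> β = 2/3 -> 1/2 = 5/6
~(α -> β) = ~5/6 = 1/6
γ <-> α = 1/3 <-> 2/3 = 2/3
(γ <-> α) & β = 2/3 & 1/2 = 1/2
~(α -> β) <-> ((γ <-> α) & β) = 1/6 <-> 1/2 = 2/3
~γ = ~1/3 = 2/3
β -> β = 1/2 -> 1/2 = 1
~(β -> β) = ~1 = 0
~γ -> ~(β -> β) = 2/3 -> 0 = 1/3
(~(α -> β) <-> ((γ <-> α) & β)) & (~γ -> ~(β -> β)) = 2/3 & 1/3 = 1/3
~α = ~2/3 = 1/3
~~α = ~1/3 = 2/3
β -> γ = 1/2 -> 1/3 = 5/6
(β -> γ) -> β = 5/6 -> 1/2 = 2/3
~~α <-> ((β -> γ) -> β) = 2/3 <-> 2/3 = 1
β <-> γ = 1/2 <-> 1/3 = 5/6
~(β <-> γ) = ~5/6 = 1/6
α & α = 2/3 & 2/3 = 2/3
~(β <-> γ) -> (α & α) = 1/6 -> 2/3 = 1
(~~α <-> ((β -> γ) -> β)) & (~(β <-> γ) -> (α & α)) = 1 & 1 = 1
((~(α -> β) <-> ((γ <-> α) & β)) & (~γ -> ~(β -> β))) <-> ((~~α <-> ((β -> γ) -> β)) & (~(β <-> γ) -> (α & α))) = 1/3 <-> 1 = 1/3
α & β = 2/3 & 1/2 = 1/2
γ & α = 1/3 & 2/3 = 1/3
(α & β) -> (γ & α) = 1/2 -> 1/3 = 5/6
γ <-> γ = 1/3 <-> 1/3 = 1
(γ <-> γ) <-> β = 1 <-> 1/2 = 1/2
((α & β) -> (γ & α)) & ((γ <-> γ) <-> β) = 5/6 & 1/2 = 1/2
α <-> γ = 2/3 <-> 1/3 = 2/3
~(α <-> γ) = ~2/3 = 1/3
~~(α <-> γ) = ~1/3 = 2/3
(((α & β) -> (γ & α)) & ((γ <-> γ) <-> β)) -> ~~(α <-> γ) = 1/2 -> 2/3 = 1
~β = ~1/2 = 1/2
β -> β = 1/2 -> 1/2 = 1
γ -> (β -> β) = 1/3 -> 1 = 1
~β & (γ -> (β -> β)) = 1/2 & 1 = 1/2
~(~β & (γ -> (β -> β))) = ~1/2 = 1/2
((((α & β) -> (γ & α)) & ((γ <-> γ) <-> β)) -> ~~(α <-> γ)) <-> ~(~β & (γ -> (β -> β))) = 1 <-> 1/2 = 1/2
(((~(α -> β) <-> ((γ <-> α) & β)) & (~γ -> ~(β -> β))) <-> ((~~α <-> ((β -> γ) -> β)) & (~(β <-> γ) -> (α & α)))) & (((((α & β) -> (γ & α)) & ((γ <-> γ) <-> β)) -> ~~(α <-> γ)) <-> ~(~β & (γ -> (β -> β)))) = 1/3 & 1/2 = 1/3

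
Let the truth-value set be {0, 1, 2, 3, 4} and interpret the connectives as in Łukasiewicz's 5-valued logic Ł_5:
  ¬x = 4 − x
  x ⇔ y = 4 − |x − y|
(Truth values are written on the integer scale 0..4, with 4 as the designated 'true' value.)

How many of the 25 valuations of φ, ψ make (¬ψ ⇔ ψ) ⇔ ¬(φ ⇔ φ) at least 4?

10

value 4: 10 assignments (counts)
value 2: 10 assignments
value 0: 5 assignments
So 10 of the 25 assignments meet the threshold.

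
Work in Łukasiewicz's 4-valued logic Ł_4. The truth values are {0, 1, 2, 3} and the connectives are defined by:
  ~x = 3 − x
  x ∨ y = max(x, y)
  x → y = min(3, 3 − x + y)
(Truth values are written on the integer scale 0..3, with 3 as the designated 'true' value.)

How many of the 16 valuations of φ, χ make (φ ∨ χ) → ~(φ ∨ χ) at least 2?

φ = 0, χ = 0 ↦ 3  ≥
φ = 0, χ = 1 ↦ 3  ≥
φ = 0, χ = 2 ↦ 2  ≥
φ = 0, χ = 3 ↦ 0  <
φ = 1, χ = 0 ↦ 3  ≥
φ = 1, χ = 1 ↦ 3  ≥
φ = 1, χ = 2 ↦ 2  ≥
φ = 1, χ = 3 ↦ 0  <
φ = 2, χ = 0 ↦ 2  ≥
φ = 2, χ = 1 ↦ 2  ≥
φ = 2, χ = 2 ↦ 2  ≥
φ = 2, χ = 3 ↦ 0  <
φ = 3, χ = 0 ↦ 0  <
φ = 3, χ = 1 ↦ 0  <
φ = 3, χ = 2 ↦ 0  <
φ = 3, χ = 3 ↦ 0  <
So 9 of the 16 assignments meet the threshold.

9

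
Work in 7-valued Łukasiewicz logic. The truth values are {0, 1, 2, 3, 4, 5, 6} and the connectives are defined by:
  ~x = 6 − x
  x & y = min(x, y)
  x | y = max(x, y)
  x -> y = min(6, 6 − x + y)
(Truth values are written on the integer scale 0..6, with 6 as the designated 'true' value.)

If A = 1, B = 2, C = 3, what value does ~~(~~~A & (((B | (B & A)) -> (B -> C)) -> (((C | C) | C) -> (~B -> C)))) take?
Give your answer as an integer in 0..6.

~A = ~1 = 5
~~A = ~5 = 1
~~~A = ~1 = 5
B & A = 2 & 1 = 1
B | (B & A) = 2 | 1 = 2
B -> C = 2 -> 3 = 6
(B | (B & A)) -> (B -> C) = 2 -> 6 = 6
C | C = 3 | 3 = 3
(C | C) | C = 3 | 3 = 3
~B = ~2 = 4
~B -> C = 4 -> 3 = 5
((C | C) | C) -> (~B -> C) = 3 -> 5 = 6
((B | (B & A)) -> (B -> C)) -> (((C | C) | C) -> (~B -> C)) = 6 -> 6 = 6
~~~A & (((B | (B & A)) -> (B -> C)) -> (((C | C) | C) -> (~B -> C))) = 5 & 6 = 5
~(~~~A & (((B | (B & A)) -> (B -> C)) -> (((C | C) | C) -> (~B -> C)))) = ~5 = 1
~~(~~~A & (((B | (B & A)) -> (B -> C)) -> (((C | C) | C) -> (~B -> C)))) = ~1 = 5

5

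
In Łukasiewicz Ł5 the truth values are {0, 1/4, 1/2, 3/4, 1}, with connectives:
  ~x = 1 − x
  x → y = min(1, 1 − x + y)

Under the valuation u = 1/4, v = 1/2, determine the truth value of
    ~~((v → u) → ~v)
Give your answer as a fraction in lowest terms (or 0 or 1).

3/4

v → u = 1/2 → 1/4 = 3/4
~v = ~1/2 = 1/2
(v → u) → ~v = 3/4 → 1/2 = 3/4
~((v → u) → ~v) = ~3/4 = 1/4
~~((v → u) → ~v) = ~1/4 = 3/4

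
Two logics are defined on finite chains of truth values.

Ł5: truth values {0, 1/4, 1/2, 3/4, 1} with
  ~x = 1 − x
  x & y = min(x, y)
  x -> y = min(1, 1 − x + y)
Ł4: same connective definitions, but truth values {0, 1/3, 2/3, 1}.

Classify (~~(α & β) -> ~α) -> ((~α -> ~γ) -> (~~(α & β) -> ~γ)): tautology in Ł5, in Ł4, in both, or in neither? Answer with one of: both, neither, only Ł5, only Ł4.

both

In Ł5: every assignment gives 1 — tautology.
In Ł4: every assignment gives 1 — tautology.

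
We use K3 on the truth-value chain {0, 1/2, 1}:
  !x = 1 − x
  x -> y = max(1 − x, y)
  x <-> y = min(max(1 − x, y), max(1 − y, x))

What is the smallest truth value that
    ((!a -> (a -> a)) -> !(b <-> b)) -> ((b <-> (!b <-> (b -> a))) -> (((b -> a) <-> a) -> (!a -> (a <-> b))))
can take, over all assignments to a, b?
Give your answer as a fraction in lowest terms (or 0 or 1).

1/2

Take a = 0, b = 1/2:
!a = !0 = 1
a -> a = 0 -> 0 = 1
!a -> (a -> a) = 1 -> 1 = 1
b <-> b = 1/2 <-> 1/2 = 1/2
!(b <-> b) = !1/2 = 1/2
(!a -> (a -> a)) -> !(b <-> b) = 1 -> 1/2 = 1/2
!b = !1/2 = 1/2
b -> a = 1/2 -> 0 = 1/2
!b <-> (b -> a) = 1/2 <-> 1/2 = 1/2
b <-> (!b <-> (b -> a)) = 1/2 <-> 1/2 = 1/2
b -> a = 1/2 -> 0 = 1/2
(b -> a) <-> a = 1/2 <-> 0 = 1/2
!a = !0 = 1
a <-> b = 0 <-> 1/2 = 1/2
!a -> (a <-> b) = 1 -> 1/2 = 1/2
((b -> a) <-> a) -> (!a -> (a <-> b)) = 1/2 -> 1/2 = 1/2
(b <-> (!b <-> (b -> a))) -> (((b -> a) <-> a) -> (!a -> (a <-> b))) = 1/2 -> 1/2 = 1/2
((!a -> (a -> a)) -> !(b <-> b)) -> ((b <-> (!b <-> (b -> a))) -> (((b -> a) <-> a) -> (!a -> (a <-> b)))) = 1/2 -> 1/2 = 1/2
No assignment yields a value below 1/2, so this is the minimum.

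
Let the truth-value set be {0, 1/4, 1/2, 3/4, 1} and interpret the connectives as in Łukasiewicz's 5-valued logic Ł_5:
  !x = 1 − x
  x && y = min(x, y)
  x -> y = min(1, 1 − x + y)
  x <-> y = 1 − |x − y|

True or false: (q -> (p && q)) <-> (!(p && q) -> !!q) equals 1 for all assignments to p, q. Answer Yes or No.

No

Counterexample: take p = 0, q = 0.
p && q = 0 && 0 = 0
q -> (p && q) = 0 -> 0 = 1
p && q = 0 && 0 = 0
!(p && q) = !0 = 1
!q = !0 = 1
!!q = !1 = 0
!(p && q) -> !!q = 1 -> 0 = 0
(q -> (p && q)) <-> (!(p && q) -> !!q) = 1 <-> 0 = 0
This gives 0 ≠ 1.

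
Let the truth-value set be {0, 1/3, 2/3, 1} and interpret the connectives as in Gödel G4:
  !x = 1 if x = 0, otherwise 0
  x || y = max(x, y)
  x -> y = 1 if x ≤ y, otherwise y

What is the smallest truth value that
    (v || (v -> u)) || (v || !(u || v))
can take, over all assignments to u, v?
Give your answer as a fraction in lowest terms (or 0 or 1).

1/3

Take u = 0, v = 1/3:
v -> u = 1/3 -> 0 = 0
v || (v -> u) = 1/3 || 0 = 1/3
u || v = 0 || 1/3 = 1/3
!(u || v) = !1/3 = 0
v || !(u || v) = 1/3 || 0 = 1/3
(v || (v -> u)) || (v || !(u || v)) = 1/3 || 1/3 = 1/3
No assignment yields a value below 1/3, so this is the minimum.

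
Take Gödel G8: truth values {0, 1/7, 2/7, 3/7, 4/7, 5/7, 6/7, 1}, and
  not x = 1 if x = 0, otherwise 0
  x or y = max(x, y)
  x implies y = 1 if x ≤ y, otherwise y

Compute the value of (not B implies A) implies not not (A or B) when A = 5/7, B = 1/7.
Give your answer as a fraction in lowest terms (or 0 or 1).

not B = not 1/7 = 0
not B implies A = 0 implies 5/7 = 1
A or B = 5/7 or 1/7 = 5/7
not (A or B) = not 5/7 = 0
not not (A or B) = not 0 = 1
(not B implies A) implies not not (A or B) = 1 implies 1 = 1

1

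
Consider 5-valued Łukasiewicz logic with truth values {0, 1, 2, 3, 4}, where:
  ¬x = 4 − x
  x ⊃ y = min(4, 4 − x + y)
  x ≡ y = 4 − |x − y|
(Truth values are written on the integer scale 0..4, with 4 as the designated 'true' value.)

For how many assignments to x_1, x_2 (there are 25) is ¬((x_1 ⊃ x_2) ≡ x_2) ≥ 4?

1

value 4: 1 assignment (counts)
value 3: 3 assignments
value 2: 5 assignments
value 1: 7 assignments
value 0: 9 assignments
So 1 of the 25 assignments meets the threshold.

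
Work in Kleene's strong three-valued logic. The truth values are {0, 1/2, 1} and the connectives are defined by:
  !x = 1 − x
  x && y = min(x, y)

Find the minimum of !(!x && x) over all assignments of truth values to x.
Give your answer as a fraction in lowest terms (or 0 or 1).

Take x = 1/2:
!x = !1/2 = 1/2
!x && x = 1/2 && 1/2 = 1/2
!(!x && x) = !1/2 = 1/2
No assignment yields a value below 1/2, so this is the minimum.

1/2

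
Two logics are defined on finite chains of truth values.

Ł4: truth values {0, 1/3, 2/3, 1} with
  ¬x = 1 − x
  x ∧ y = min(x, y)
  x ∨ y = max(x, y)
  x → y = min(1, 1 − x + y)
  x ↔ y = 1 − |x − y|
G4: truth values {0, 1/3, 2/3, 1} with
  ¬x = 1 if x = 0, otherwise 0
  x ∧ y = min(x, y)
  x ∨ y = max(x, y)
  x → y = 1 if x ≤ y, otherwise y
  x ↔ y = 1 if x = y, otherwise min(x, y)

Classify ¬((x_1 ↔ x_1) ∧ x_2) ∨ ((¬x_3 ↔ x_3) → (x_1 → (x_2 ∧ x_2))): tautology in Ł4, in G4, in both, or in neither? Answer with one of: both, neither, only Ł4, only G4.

only G4

In Ł4: at x_1 = 1, x_2 = 1/3, x_3 = 1/3 the value is 2/3 — not a tautology.
In G4: every assignment gives 1 — tautology.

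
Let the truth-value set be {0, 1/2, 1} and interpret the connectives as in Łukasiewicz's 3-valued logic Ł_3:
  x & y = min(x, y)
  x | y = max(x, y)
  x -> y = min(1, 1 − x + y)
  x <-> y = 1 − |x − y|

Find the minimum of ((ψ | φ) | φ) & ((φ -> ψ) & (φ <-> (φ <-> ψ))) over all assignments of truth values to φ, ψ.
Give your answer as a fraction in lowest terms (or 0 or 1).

Take φ = 0, ψ = 0:
ψ | φ = 0 | 0 = 0
(ψ | φ) | φ = 0 | 0 = 0
φ -> ψ = 0 -> 0 = 1
φ <-> ψ = 0 <-> 0 = 1
φ <-> (φ <-> ψ) = 0 <-> 1 = 0
(φ -> ψ) & (φ <-> (φ <-> ψ)) = 1 & 0 = 0
((ψ | φ) | φ) & ((φ -> ψ) & (φ <-> (φ <-> ψ))) = 0 & 0 = 0
No assignment yields a value below 0, so this is the minimum.

0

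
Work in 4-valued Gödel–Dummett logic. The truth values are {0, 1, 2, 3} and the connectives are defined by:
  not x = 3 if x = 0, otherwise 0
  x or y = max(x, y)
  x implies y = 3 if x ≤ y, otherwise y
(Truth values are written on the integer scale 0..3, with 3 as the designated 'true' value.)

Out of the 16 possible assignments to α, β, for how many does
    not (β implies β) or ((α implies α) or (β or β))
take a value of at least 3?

16

α = 0, β = 0 ↦ 3  ≥
α = 0, β = 1 ↦ 3  ≥
α = 0, β = 2 ↦ 3  ≥
α = 0, β = 3 ↦ 3  ≥
α = 1, β = 0 ↦ 3  ≥
α = 1, β = 1 ↦ 3  ≥
α = 1, β = 2 ↦ 3  ≥
α = 1, β = 3 ↦ 3  ≥
α = 2, β = 0 ↦ 3  ≥
α = 2, β = 1 ↦ 3  ≥
α = 2, β = 2 ↦ 3  ≥
α = 2, β = 3 ↦ 3  ≥
α = 3, β = 0 ↦ 3  ≥
α = 3, β = 1 ↦ 3  ≥
α = 3, β = 2 ↦ 3  ≥
α = 3, β = 3 ↦ 3  ≥
So 16 of the 16 assignments meet the threshold.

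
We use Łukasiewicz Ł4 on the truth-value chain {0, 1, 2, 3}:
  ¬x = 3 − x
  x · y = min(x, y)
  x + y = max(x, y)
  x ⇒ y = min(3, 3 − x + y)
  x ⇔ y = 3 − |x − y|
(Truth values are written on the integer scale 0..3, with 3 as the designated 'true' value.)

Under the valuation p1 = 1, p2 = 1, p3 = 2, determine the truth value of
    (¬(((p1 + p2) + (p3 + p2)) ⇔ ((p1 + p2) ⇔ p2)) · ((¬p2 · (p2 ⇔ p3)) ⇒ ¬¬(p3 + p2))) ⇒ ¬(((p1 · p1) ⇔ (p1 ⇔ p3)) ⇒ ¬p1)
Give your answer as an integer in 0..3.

p1 + p2 = 1 + 1 = 1
p3 + p2 = 2 + 1 = 2
(p1 + p2) + (p3 + p2) = 1 + 2 = 2
p1 + p2 = 1 + 1 = 1
(p1 + p2) ⇔ p2 = 1 ⇔ 1 = 3
((p1 + p2) + (p3 + p2)) ⇔ ((p1 + p2) ⇔ p2) = 2 ⇔ 3 = 2
¬(((p1 + p2) + (p3 + p2)) ⇔ ((p1 + p2) ⇔ p2)) = ¬2 = 1
¬p2 = ¬1 = 2
p2 ⇔ p3 = 1 ⇔ 2 = 2
¬p2 · (p2 ⇔ p3) = 2 · 2 = 2
p3 + p2 = 2 + 1 = 2
¬(p3 + p2) = ¬2 = 1
¬¬(p3 + p2) = ¬1 = 2
(¬p2 · (p2 ⇔ p3)) ⇒ ¬¬(p3 + p2) = 2 ⇒ 2 = 3
¬(((p1 + p2) + (p3 + p2)) ⇔ ((p1 + p2) ⇔ p2)) · ((¬p2 · (p2 ⇔ p3)) ⇒ ¬¬(p3 + p2)) = 1 · 3 = 1
p1 · p1 = 1 · 1 = 1
p1 ⇔ p3 = 1 ⇔ 2 = 2
(p1 · p1) ⇔ (p1 ⇔ p3) = 1 ⇔ 2 = 2
¬p1 = ¬1 = 2
((p1 · p1) ⇔ (p1 ⇔ p3)) ⇒ ¬p1 = 2 ⇒ 2 = 3
¬(((p1 · p1) ⇔ (p1 ⇔ p3)) ⇒ ¬p1) = ¬3 = 0
(¬(((p1 + p2) + (p3 + p2)) ⇔ ((p1 + p2) ⇔ p2)) · ((¬p2 · (p2 ⇔ p3)) ⇒ ¬¬(p3 + p2))) ⇒ ¬(((p1 · p1) ⇔ (p1 ⇔ p3)) ⇒ ¬p1) = 1 ⇒ 0 = 2

2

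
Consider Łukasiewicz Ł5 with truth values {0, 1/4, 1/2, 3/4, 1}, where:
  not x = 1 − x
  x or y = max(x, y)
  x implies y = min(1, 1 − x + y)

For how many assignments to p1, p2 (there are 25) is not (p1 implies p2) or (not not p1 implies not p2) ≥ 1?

value 1: 15 assignments (counts)
value 3/4: 4 assignments
value 1/2: 3 assignments
value 1/4: 2 assignments
value 0: 1 assignment
So 15 of the 25 assignments meet the threshold.

15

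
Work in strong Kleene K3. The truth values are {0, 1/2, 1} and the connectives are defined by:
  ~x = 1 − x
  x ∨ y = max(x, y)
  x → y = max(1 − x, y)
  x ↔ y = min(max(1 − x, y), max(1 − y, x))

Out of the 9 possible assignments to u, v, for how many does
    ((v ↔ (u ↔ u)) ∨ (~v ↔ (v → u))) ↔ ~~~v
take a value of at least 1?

u = 0, v = 0 ↦ 1  ≥
u = 0, v = 1/2 ↦ 1/2  <
u = 0, v = 1 ↦ 0  <
u = 1/2, v = 0 ↦ 1  ≥
u = 1/2, v = 1/2 ↦ 1/2  <
u = 1/2, v = 1 ↦ 1/2  <
u = 1, v = 0 ↦ 1  ≥
u = 1, v = 1/2 ↦ 1/2  <
u = 1, v = 1 ↦ 0  <
So 3 of the 9 assignments meet the threshold.

3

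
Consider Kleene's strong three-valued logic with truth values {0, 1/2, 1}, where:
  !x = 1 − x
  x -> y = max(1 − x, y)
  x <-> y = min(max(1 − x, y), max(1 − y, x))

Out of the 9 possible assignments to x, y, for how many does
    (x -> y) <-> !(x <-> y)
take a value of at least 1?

x = 0, y = 0 ↦ 0  <
x = 0, y = 1/2 ↦ 1/2  <
x = 0, y = 1 ↦ 1  ≥
x = 1/2, y = 0 ↦ 1/2  <
x = 1/2, y = 1/2 ↦ 1/2  <
x = 1/2, y = 1 ↦ 1/2  <
x = 1, y = 0 ↦ 0  <
x = 1, y = 1/2 ↦ 1/2  <
x = 1, y = 1 ↦ 0  <
So 1 of the 9 assignments meets the threshold.

1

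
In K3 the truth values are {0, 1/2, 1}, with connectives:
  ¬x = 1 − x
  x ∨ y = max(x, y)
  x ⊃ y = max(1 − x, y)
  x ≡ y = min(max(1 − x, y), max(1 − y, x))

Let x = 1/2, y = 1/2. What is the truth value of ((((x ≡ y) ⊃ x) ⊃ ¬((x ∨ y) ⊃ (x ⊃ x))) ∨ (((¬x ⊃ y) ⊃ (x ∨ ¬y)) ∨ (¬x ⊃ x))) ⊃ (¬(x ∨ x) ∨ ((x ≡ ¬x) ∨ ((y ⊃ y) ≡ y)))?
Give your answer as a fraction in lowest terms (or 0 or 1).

1/2

x ≡ y = 1/2 ≡ 1/2 = 1/2
(x ≡ y) ⊃ x = 1/2 ⊃ 1/2 = 1/2
x ∨ y = 1/2 ∨ 1/2 = 1/2
x ⊃ x = 1/2 ⊃ 1/2 = 1/2
(x ∨ y) ⊃ (x ⊃ x) = 1/2 ⊃ 1/2 = 1/2
¬((x ∨ y) ⊃ (x ⊃ x)) = ¬1/2 = 1/2
((x ≡ y) ⊃ x) ⊃ ¬((x ∨ y) ⊃ (x ⊃ x)) = 1/2 ⊃ 1/2 = 1/2
¬x = ¬1/2 = 1/2
¬x ⊃ y = 1/2 ⊃ 1/2 = 1/2
¬y = ¬1/2 = 1/2
x ∨ ¬y = 1/2 ∨ 1/2 = 1/2
(¬x ⊃ y) ⊃ (x ∨ ¬y) = 1/2 ⊃ 1/2 = 1/2
¬x = ¬1/2 = 1/2
¬x ⊃ x = 1/2 ⊃ 1/2 = 1/2
((¬x ⊃ y) ⊃ (x ∨ ¬y)) ∨ (¬x ⊃ x) = 1/2 ∨ 1/2 = 1/2
(((x ≡ y) ⊃ x) ⊃ ¬((x ∨ y) ⊃ (x ⊃ x))) ∨ (((¬x ⊃ y) ⊃ (x ∨ ¬y)) ∨ (¬x ⊃ x)) = 1/2 ∨ 1/2 = 1/2
x ∨ x = 1/2 ∨ 1/2 = 1/2
¬(x ∨ x) = ¬1/2 = 1/2
¬x = ¬1/2 = 1/2
x ≡ ¬x = 1/2 ≡ 1/2 = 1/2
y ⊃ y = 1/2 ⊃ 1/2 = 1/2
(y ⊃ y) ≡ y = 1/2 ≡ 1/2 = 1/2
(x ≡ ¬x) ∨ ((y ⊃ y) ≡ y) = 1/2 ∨ 1/2 = 1/2
¬(x ∨ x) ∨ ((x ≡ ¬x) ∨ ((y ⊃ y) ≡ y)) = 1/2 ∨ 1/2 = 1/2
((((x ≡ y) ⊃ x) ⊃ ¬((x ∨ y) ⊃ (x ⊃ x))) ∨ (((¬x ⊃ y) ⊃ (x ∨ ¬y)) ∨ (¬x ⊃ x))) ⊃ (¬(x ∨ x) ∨ ((x ≡ ¬x) ∨ ((y ⊃ y) ≡ y))) = 1/2 ⊃ 1/2 = 1/2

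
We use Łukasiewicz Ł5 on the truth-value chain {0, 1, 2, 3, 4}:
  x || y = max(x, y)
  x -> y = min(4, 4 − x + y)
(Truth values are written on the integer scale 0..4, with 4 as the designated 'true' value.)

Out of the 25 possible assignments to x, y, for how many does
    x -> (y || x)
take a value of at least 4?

25

value 4: 25 assignments (counts)
So 25 of the 25 assignments meet the threshold.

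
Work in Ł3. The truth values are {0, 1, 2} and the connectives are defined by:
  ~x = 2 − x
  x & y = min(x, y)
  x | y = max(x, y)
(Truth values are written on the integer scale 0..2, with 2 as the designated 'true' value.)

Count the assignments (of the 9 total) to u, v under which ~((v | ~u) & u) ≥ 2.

u = 0, v = 0 ↦ 2  ≥
u = 0, v = 1 ↦ 2  ≥
u = 0, v = 2 ↦ 2  ≥
u = 1, v = 0 ↦ 1  <
u = 1, v = 1 ↦ 1  <
u = 1, v = 2 ↦ 1  <
u = 2, v = 0 ↦ 2  ≥
u = 2, v = 1 ↦ 1  <
u = 2, v = 2 ↦ 0  <
So 4 of the 9 assignments meet the threshold.

4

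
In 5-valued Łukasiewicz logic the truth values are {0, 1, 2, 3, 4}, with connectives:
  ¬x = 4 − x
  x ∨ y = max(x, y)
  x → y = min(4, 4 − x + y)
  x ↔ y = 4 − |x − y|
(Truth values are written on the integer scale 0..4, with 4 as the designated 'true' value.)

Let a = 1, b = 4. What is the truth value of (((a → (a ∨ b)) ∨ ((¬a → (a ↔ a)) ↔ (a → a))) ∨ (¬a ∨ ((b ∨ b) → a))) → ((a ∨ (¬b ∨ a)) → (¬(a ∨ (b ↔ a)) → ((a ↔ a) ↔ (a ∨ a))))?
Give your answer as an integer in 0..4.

a ∨ b = 1 ∨ 4 = 4
a → (a ∨ b) = 1 → 4 = 4
¬a = ¬1 = 3
a ↔ a = 1 ↔ 1 = 4
¬a → (a ↔ a) = 3 → 4 = 4
a → a = 1 → 1 = 4
(¬a → (a ↔ a)) ↔ (a → a) = 4 ↔ 4 = 4
(a → (a ∨ b)) ∨ ((¬a → (a ↔ a)) ↔ (a → a)) = 4 ∨ 4 = 4
¬a = ¬1 = 3
b ∨ b = 4 ∨ 4 = 4
(b ∨ b) → a = 4 → 1 = 1
¬a ∨ ((b ∨ b) → a) = 3 ∨ 1 = 3
((a → (a ∨ b)) ∨ ((¬a → (a ↔ a)) ↔ (a → a))) ∨ (¬a ∨ ((b ∨ b) → a)) = 4 ∨ 3 = 4
¬b = ¬4 = 0
¬b ∨ a = 0 ∨ 1 = 1
a ∨ (¬b ∨ a) = 1 ∨ 1 = 1
b ↔ a = 4 ↔ 1 = 1
a ∨ (b ↔ a) = 1 ∨ 1 = 1
¬(a ∨ (b ↔ a)) = ¬1 = 3
a ↔ a = 1 ↔ 1 = 4
a ∨ a = 1 ∨ 1 = 1
(a ↔ a) ↔ (a ∨ a) = 4 ↔ 1 = 1
¬(a ∨ (b ↔ a)) → ((a ↔ a) ↔ (a ∨ a)) = 3 → 1 = 2
(a ∨ (¬b ∨ a)) → (¬(a ∨ (b ↔ a)) → ((a ↔ a) ↔ (a ∨ a))) = 1 → 2 = 4
(((a → (a ∨ b)) ∨ ((¬a → (a ↔ a)) ↔ (a → a))) ∨ (¬a ∨ ((b ∨ b) → a))) → ((a ∨ (¬b ∨ a)) → (¬(a ∨ (b ↔ a)) → ((a ↔ a) ↔ (a ∨ a)))) = 4 → 4 = 4

4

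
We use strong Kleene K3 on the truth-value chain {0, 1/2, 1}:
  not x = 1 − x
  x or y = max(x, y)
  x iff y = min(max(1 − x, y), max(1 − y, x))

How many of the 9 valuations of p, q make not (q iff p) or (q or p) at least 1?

p = 0, q = 0 ↦ 0  <
p = 0, q = 1/2 ↦ 1/2  <
p = 0, q = 1 ↦ 1  ≥
p = 1/2, q = 0 ↦ 1/2  <
p = 1/2, q = 1/2 ↦ 1/2  <
p = 1/2, q = 1 ↦ 1  ≥
p = 1, q = 0 ↦ 1  ≥
p = 1, q = 1/2 ↦ 1  ≥
p = 1, q = 1 ↦ 1  ≥
So 5 of the 9 assignments meet the threshold.

5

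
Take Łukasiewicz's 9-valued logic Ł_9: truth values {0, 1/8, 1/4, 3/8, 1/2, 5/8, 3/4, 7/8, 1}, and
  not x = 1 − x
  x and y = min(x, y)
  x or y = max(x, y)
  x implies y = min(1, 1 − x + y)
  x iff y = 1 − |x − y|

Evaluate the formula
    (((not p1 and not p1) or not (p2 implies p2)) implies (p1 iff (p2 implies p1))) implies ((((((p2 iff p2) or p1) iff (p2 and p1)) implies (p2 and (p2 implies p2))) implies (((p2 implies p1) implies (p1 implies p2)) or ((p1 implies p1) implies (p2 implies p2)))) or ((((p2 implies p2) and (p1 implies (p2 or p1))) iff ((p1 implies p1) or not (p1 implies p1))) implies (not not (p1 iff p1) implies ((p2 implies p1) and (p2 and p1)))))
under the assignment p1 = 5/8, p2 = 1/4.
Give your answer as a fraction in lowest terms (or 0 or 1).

not p1 = not 5/8 = 3/8
not p1 = not 5/8 = 3/8
not p1 and not p1 = 3/8 and 3/8 = 3/8
p2 implies p2 = 1/4 implies 1/4 = 1
not (p2 implies p2) = not 1 = 0
(not p1 and not p1) or not (p2 implies p2) = 3/8 or 0 = 3/8
p2 implies p1 = 1/4 implies 5/8 = 1
p1 iff (p2 implies p1) = 5/8 iff 1 = 5/8
((not p1 and not p1) or not (p2 implies p2)) implies (p1 iff (p2 implies p1)) = 3/8 implies 5/8 = 1
p2 iff p2 = 1/4 iff 1/4 = 1
(p2 iff p2) or p1 = 1 or 5/8 = 1
p2 and p1 = 1/4 and 5/8 = 1/4
((p2 iff p2) or p1) iff (p2 and p1) = 1 iff 1/4 = 1/4
p2 implies p2 = 1/4 implies 1/4 = 1
p2 and (p2 implies p2) = 1/4 and 1 = 1/4
(((p2 iff p2) or p1) iff (p2 and p1)) implies (p2 and (p2 implies p2)) = 1/4 implies 1/4 = 1
p2 implies p1 = 1/4 implies 5/8 = 1
p1 implies p2 = 5/8 implies 1/4 = 5/8
(p2 implies p1) implies (p1 implies p2) = 1 implies 5/8 = 5/8
p1 implies p1 = 5/8 implies 5/8 = 1
p2 implies p2 = 1/4 implies 1/4 = 1
(p1 implies p1) implies (p2 implies p2) = 1 implies 1 = 1
((p2 implies p1) implies (p1 implies p2)) or ((p1 implies p1) implies (p2 implies p2)) = 5/8 or 1 = 1
((((p2 iff p2) or p1) iff (p2 and p1)) implies (p2 and (p2 implies p2))) implies (((p2 implies p1) implies (p1 implies p2)) or ((p1 implies p1) implies (p2 implies p2))) = 1 implies 1 = 1
p2 implies p2 = 1/4 implies 1/4 = 1
p2 or p1 = 1/4 or 5/8 = 5/8
p1 implies (p2 or p1) = 5/8 implies 5/8 = 1
(p2 implies p2) and (p1 implies (p2 or p1)) = 1 and 1 = 1
p1 implies p1 = 5/8 implies 5/8 = 1
p1 implies p1 = 5/8 implies 5/8 = 1
not (p1 implies p1) = not 1 = 0
(p1 implies p1) or not (p1 implies p1) = 1 or 0 = 1
((p2 implies p2) and (p1 implies (p2 or p1))) iff ((p1 implies p1) or not (p1 implies p1)) = 1 iff 1 = 1
p1 iff p1 = 5/8 iff 5/8 = 1
not (p1 iff p1) = not 1 = 0
not not (p1 iff p1) = not 0 = 1
p2 implies p1 = 1/4 implies 5/8 = 1
p2 and p1 = 1/4 and 5/8 = 1/4
(p2 implies p1) and (p2 and p1) = 1 and 1/4 = 1/4
not not (p1 iff p1) implies ((p2 implies p1) and (p2 and p1)) = 1 implies 1/4 = 1/4
(((p2 implies p2) and (p1 implies (p2 or p1))) iff ((p1 implies p1) or not (p1 implies p1))) implies (not not (p1 iff p1) implies ((p2 implies p1) and (p2 and p1))) = 1 implies 1/4 = 1/4
(((((p2 iff p2) or p1) iff (p2 and p1)) implies (p2 and (p2 implies p2))) implies (((p2 implies p1) implies (p1 implies p2)) or ((p1 implies p1) implies (p2 implies p2)))) or ((((p2 implies p2) and (p1 implies (p2 or p1))) iff ((p1 implies p1) or not (p1 implies p1))) implies (not not (p1 iff p1) implies ((p2 implies p1) and (p2 and p1)))) = 1 or 1/4 = 1
(((not p1 and not p1) or not (p2 implies p2)) implies (p1 iff (p2 implies p1))) implies ((((((p2 iff p2) or p1) iff (p2 and p1)) implies (p2 and (p2 implies p2))) implies (((p2 implies p1) implies (p1 implies p2)) or ((p1 implies p1) implies (p2 implies p2)))) or ((((p2 implies p2) and (p1 implies (p2 or p1))) iff ((p1 implies p1) or not (p1 implies p1))) implies (not not (p1 iff p1) implies ((p2 implies p1) and (p2 and p1))))) = 1 implies 1 = 1

1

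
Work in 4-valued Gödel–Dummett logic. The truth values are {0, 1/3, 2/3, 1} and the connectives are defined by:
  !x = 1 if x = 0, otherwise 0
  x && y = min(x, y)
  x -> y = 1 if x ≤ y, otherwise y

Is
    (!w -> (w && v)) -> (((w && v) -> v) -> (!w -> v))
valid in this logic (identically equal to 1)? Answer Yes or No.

Yes

v = 0, w = 0 ↦ 1
v = 0, w = 1/3 ↦ 1
v = 0, w = 2/3 ↦ 1
v = 0, w = 1 ↦ 1
v = 1/3, w = 0 ↦ 1
v = 1/3, w = 1/3 ↦ 1
v = 1/3, w = 2/3 ↦ 1
v = 1/3, w = 1 ↦ 1
v = 2/3, w = 0 ↦ 1
v = 2/3, w = 1/3 ↦ 1
v = 2/3, w = 2/3 ↦ 1
v = 2/3, w = 1 ↦ 1
v = 1, w = 0 ↦ 1
v = 1, w = 1/3 ↦ 1
v = 1, w = 2/3 ↦ 1
v = 1, w = 1 ↦ 1
Every assignment gives a value ≥ 1.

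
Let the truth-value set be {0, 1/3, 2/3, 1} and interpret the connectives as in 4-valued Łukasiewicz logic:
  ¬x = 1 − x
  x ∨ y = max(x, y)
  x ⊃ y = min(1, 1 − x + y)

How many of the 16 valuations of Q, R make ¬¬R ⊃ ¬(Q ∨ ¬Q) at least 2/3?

Q = 0, R = 0 ↦ 1  ≥
Q = 0, R = 1/3 ↦ 2/3  ≥
Q = 0, R = 2/3 ↦ 1/3  <
Q = 0, R = 1 ↦ 0  <
Q = 1/3, R = 0 ↦ 1  ≥
Q = 1/3, R = 1/3 ↦ 1  ≥
Q = 1/3, R = 2/3 ↦ 2/3  ≥
Q = 1/3, R = 1 ↦ 1/3  <
Q = 2/3, R = 0 ↦ 1  ≥
Q = 2/3, R = 1/3 ↦ 1  ≥
Q = 2/3, R = 2/3 ↦ 2/3  ≥
Q = 2/3, R = 1 ↦ 1/3  <
Q = 1, R = 0 ↦ 1  ≥
Q = 1, R = 1/3 ↦ 2/3  ≥
Q = 1, R = 2/3 ↦ 1/3  <
Q = 1, R = 1 ↦ 0  <
So 10 of the 16 assignments meet the threshold.

10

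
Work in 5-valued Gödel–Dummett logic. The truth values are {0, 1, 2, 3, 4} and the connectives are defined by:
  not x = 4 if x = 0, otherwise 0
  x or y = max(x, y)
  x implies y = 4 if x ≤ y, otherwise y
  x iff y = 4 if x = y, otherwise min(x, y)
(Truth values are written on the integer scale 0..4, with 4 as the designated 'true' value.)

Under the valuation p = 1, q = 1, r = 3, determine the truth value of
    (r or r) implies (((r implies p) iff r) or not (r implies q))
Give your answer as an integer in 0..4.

r or r = 3 or 3 = 3
r implies p = 3 implies 1 = 1
(r implies p) iff r = 1 iff 3 = 1
r implies q = 3 implies 1 = 1
not (r implies q) = not 1 = 0
((r implies p) iff r) or not (r implies q) = 1 or 0 = 1
(r or r) implies (((r implies p) iff r) or not (r implies q)) = 3 implies 1 = 1

1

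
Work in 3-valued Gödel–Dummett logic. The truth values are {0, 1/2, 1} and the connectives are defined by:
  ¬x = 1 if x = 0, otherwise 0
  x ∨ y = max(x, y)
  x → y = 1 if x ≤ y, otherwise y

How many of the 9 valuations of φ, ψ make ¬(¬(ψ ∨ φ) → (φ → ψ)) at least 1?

0

φ = 0, ψ = 0 ↦ 0  <
φ = 0, ψ = 1/2 ↦ 0  <
φ = 0, ψ = 1 ↦ 0  <
φ = 1/2, ψ = 0 ↦ 0  <
φ = 1/2, ψ = 1/2 ↦ 0  <
φ = 1/2, ψ = 1 ↦ 0  <
φ = 1, ψ = 0 ↦ 0  <
φ = 1, ψ = 1/2 ↦ 0  <
φ = 1, ψ = 1 ↦ 0  <
So 0 of the 9 assignments meet the threshold.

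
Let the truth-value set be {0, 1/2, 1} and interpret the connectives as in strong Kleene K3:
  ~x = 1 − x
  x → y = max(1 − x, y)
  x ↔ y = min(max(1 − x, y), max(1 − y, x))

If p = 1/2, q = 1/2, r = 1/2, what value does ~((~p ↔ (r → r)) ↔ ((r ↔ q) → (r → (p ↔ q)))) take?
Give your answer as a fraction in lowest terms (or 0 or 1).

~p = ~1/2 = 1/2
r → r = 1/2 → 1/2 = 1/2
~p ↔ (r → r) = 1/2 ↔ 1/2 = 1/2
r ↔ q = 1/2 ↔ 1/2 = 1/2
p ↔ q = 1/2 ↔ 1/2 = 1/2
r → (p ↔ q) = 1/2 → 1/2 = 1/2
(r ↔ q) → (r → (p ↔ q)) = 1/2 → 1/2 = 1/2
(~p ↔ (r → r)) ↔ ((r ↔ q) → (r → (p ↔ q))) = 1/2 ↔ 1/2 = 1/2
~((~p ↔ (r → r)) ↔ ((r ↔ q) → (r → (p ↔ q)))) = ~1/2 = 1/2

1/2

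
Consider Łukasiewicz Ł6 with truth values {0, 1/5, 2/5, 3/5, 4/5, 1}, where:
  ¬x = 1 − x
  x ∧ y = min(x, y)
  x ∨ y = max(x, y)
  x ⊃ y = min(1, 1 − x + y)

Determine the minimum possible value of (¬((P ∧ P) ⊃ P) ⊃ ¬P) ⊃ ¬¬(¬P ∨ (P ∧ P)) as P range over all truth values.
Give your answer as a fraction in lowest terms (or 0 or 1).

3/5

Take P = 2/5:
P ∧ P = 2/5 ∧ 2/5 = 2/5
(P ∧ P) ⊃ P = 2/5 ⊃ 2/5 = 1
¬((P ∧ P) ⊃ P) = ¬1 = 0
¬P = ¬2/5 = 3/5
¬((P ∧ P) ⊃ P) ⊃ ¬P = 0 ⊃ 3/5 = 1
¬P = ¬2/5 = 3/5
P ∧ P = 2/5 ∧ 2/5 = 2/5
¬P ∨ (P ∧ P) = 3/5 ∨ 2/5 = 3/5
¬(¬P ∨ (P ∧ P)) = ¬3/5 = 2/5
¬¬(¬P ∨ (P ∧ P)) = ¬2/5 = 3/5
(¬((P ∧ P) ⊃ P) ⊃ ¬P) ⊃ ¬¬(¬P ∨ (P ∧ P)) = 1 ⊃ 3/5 = 3/5
No assignment yields a value below 3/5, so this is the minimum.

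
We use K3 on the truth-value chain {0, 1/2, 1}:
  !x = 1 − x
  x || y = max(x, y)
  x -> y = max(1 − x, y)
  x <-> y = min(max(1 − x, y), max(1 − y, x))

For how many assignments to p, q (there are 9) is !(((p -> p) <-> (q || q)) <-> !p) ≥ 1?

2

p = 0, q = 0 ↦ 1  ≥
p = 0, q = 1/2 ↦ 1/2  <
p = 0, q = 1 ↦ 0  <
p = 1/2, q = 0 ↦ 1/2  <
p = 1/2, q = 1/2 ↦ 1/2  <
p = 1/2, q = 1 ↦ 1/2  <
p = 1, q = 0 ↦ 0  <
p = 1, q = 1/2 ↦ 1/2  <
p = 1, q = 1 ↦ 1  ≥
So 2 of the 9 assignments meet the threshold.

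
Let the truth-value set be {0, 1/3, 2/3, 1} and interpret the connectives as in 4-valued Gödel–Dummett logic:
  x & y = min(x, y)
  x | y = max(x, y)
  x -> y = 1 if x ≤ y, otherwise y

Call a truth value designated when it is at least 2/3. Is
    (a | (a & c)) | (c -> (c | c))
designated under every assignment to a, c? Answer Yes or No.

Yes

a = 0, c = 0 ↦ 1
a = 0, c = 1/3 ↦ 1
a = 0, c = 2/3 ↦ 1
a = 0, c = 1 ↦ 1
a = 1/3, c = 0 ↦ 1
a = 1/3, c = 1/3 ↦ 1
a = 1/3, c = 2/3 ↦ 1
a = 1/3, c = 1 ↦ 1
a = 2/3, c = 0 ↦ 1
a = 2/3, c = 1/3 ↦ 1
a = 2/3, c = 2/3 ↦ 1
a = 2/3, c = 1 ↦ 1
a = 1, c = 0 ↦ 1
a = 1, c = 1/3 ↦ 1
a = 1, c = 2/3 ↦ 1
a = 1, c = 1 ↦ 1
Every assignment gives a value ≥ 2/3.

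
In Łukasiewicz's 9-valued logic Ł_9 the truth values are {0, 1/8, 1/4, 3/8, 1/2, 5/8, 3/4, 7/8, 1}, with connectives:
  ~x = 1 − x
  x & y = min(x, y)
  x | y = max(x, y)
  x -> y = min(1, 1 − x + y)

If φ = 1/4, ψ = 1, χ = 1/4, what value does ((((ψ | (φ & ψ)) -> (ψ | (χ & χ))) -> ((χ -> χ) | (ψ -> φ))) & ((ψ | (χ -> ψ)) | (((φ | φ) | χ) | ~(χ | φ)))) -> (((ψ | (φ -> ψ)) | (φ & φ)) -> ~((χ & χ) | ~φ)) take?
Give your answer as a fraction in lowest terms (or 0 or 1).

1/4

φ & ψ = 1/4 & 1 = 1/4
ψ | (φ & ψ) = 1 | 1/4 = 1
χ & χ = 1/4 & 1/4 = 1/4
ψ | (χ & χ) = 1 | 1/4 = 1
(ψ | (φ & ψ)) -> (ψ | (χ & χ)) = 1 -> 1 = 1
χ -> χ = 1/4 -> 1/4 = 1
ψ -> φ = 1 -> 1/4 = 1/4
(χ -> χ) | (ψ -> φ) = 1 | 1/4 = 1
((ψ | (φ & ψ)) -> (ψ | (χ & χ))) -> ((χ -> χ) | (ψ -> φ)) = 1 -> 1 = 1
χ -> ψ = 1/4 -> 1 = 1
ψ | (χ -> ψ) = 1 | 1 = 1
φ | φ = 1/4 | 1/4 = 1/4
(φ | φ) | χ = 1/4 | 1/4 = 1/4
χ | φ = 1/4 | 1/4 = 1/4
~(χ | φ) = ~1/4 = 3/4
((φ | φ) | χ) | ~(χ | φ) = 1/4 | 3/4 = 3/4
(ψ | (χ -> ψ)) | (((φ | φ) | χ) | ~(χ | φ)) = 1 | 3/4 = 1
(((ψ | (φ & ψ)) -> (ψ | (χ & χ))) -> ((χ -> χ) | (ψ -> φ))) & ((ψ | (χ -> ψ)) | (((φ | φ) | χ) | ~(χ | φ))) = 1 & 1 = 1
φ -> ψ = 1/4 -> 1 = 1
ψ | (φ -> ψ) = 1 | 1 = 1
φ & φ = 1/4 & 1/4 = 1/4
(ψ | (φ -> ψ)) | (φ & φ) = 1 | 1/4 = 1
χ & χ = 1/4 & 1/4 = 1/4
~φ = ~1/4 = 3/4
(χ & χ) | ~φ = 1/4 | 3/4 = 3/4
~((χ & χ) | ~φ) = ~3/4 = 1/4
((ψ | (φ -> ψ)) | (φ & φ)) -> ~((χ & χ) | ~φ) = 1 -> 1/4 = 1/4
((((ψ | (φ & ψ)) -> (ψ | (χ & χ))) -> ((χ -> χ) | (ψ -> φ))) & ((ψ | (χ -> ψ)) | (((φ | φ) | χ) | ~(χ | φ)))) -> (((ψ | (φ -> ψ)) | (φ & φ)) -> ~((χ & χ) | ~φ)) = 1 -> 1/4 = 1/4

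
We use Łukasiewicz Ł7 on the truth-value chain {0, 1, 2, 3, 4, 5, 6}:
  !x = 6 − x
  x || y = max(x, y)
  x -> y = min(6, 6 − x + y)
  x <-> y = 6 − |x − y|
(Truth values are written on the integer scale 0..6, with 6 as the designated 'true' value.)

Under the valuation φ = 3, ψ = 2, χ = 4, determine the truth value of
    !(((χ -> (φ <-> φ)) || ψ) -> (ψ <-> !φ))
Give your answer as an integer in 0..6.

1

φ <-> φ = 3 <-> 3 = 6
χ -> (φ <-> φ) = 4 -> 6 = 6
(χ -> (φ <-> φ)) || ψ = 6 || 2 = 6
!φ = !3 = 3
ψ <-> !φ = 2 <-> 3 = 5
((χ -> (φ <-> φ)) || ψ) -> (ψ <-> !φ) = 6 -> 5 = 5
!(((χ -> (φ <-> φ)) || ψ) -> (ψ <-> !φ)) = !5 = 1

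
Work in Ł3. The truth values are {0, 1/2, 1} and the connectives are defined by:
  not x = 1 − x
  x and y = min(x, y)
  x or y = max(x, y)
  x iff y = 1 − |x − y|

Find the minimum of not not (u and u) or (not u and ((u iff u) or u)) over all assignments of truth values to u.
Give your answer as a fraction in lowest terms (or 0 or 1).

Take u = 1/2:
u and u = 1/2 and 1/2 = 1/2
not (u and u) = not 1/2 = 1/2
not not (u and u) = not 1/2 = 1/2
not u = not 1/2 = 1/2
u iff u = 1/2 iff 1/2 = 1
(u iff u) or u = 1 or 1/2 = 1
not u and ((u iff u) or u) = 1/2 and 1 = 1/2
not not (u and u) or (not u and ((u iff u) or u)) = 1/2 or 1/2 = 1/2
No assignment yields a value below 1/2, so this is the minimum.

1/2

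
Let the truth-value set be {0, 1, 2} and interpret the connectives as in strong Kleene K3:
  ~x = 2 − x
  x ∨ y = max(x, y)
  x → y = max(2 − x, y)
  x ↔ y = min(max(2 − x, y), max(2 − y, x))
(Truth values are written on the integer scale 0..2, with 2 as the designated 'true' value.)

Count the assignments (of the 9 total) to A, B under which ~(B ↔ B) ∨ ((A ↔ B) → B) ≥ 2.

A = 0, B = 0 ↦ 0  <
A = 0, B = 1 ↦ 1  <
A = 0, B = 2 ↦ 2  ≥
A = 1, B = 0 ↦ 1  <
A = 1, B = 1 ↦ 1  <
A = 1, B = 2 ↦ 2  ≥
A = 2, B = 0 ↦ 2  ≥
A = 2, B = 1 ↦ 1  <
A = 2, B = 2 ↦ 2  ≥
So 4 of the 9 assignments meet the threshold.

4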